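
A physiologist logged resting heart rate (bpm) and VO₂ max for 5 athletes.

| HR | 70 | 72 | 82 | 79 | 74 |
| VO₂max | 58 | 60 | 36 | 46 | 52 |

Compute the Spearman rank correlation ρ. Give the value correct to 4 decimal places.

-0.9000

Rank HR: 1, 2, 5, 4, 3
Rank VO₂max: 4, 5, 1, 2, 3
d = rank(HR) − rank(VO₂max): -3, -3, 4, 2, 0; Σd² = 38
ρ = 1 − 6Σd² / [n(n²−1)] = 1 − 6×38 / (5×24) = 1 − 228/120 ≈ -0.9000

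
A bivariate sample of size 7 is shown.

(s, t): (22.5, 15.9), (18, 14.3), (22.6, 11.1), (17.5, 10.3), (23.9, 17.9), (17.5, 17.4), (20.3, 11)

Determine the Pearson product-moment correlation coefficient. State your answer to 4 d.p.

n = 7, Σs = 142.3, Σt = 97.9, Σs² = 2936.81, Σt² = 1430.77, Σst = 2001.87
nΣst − ΣsΣt = 14013.09 − 13931.17 = 81.92
nΣs² − (Σs)² = 20557.67 − 20249.29 = 308.38; nΣt² − (Σt)² = 10015.39 − 9584.41 = 430.98
r = 81.92 / √(308.38 × 430.98) = 81.92 / 364.5622 ≈ 0.2247

0.2247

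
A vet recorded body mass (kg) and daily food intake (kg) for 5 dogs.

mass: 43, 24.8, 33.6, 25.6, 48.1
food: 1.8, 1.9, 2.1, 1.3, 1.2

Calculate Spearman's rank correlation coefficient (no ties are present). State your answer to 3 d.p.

-0.500

Rank mass: 4, 1, 3, 2, 5
Rank food: 3, 4, 5, 2, 1
d = rank(mass) − rank(food): 1, -3, -2, 0, 4; Σd² = 30
ρ = 1 − 6Σd² / [n(n²−1)] = 1 − 6×30 / (5×24) = 1 − 180/120 ≈ -0.500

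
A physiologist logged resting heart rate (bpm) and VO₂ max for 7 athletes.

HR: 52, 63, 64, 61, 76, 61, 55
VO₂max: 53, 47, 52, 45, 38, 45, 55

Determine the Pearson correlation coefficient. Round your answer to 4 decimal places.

-0.8352

n = 7, Σx = 432, Σy = 335, Σx² = 27012, Σy² = 16241, Σxy = 20448
nΣxy − ΣxΣy = 143136 − 144720 = -1584
nΣx² − (Σx)² = 189084 − 186624 = 2460; nΣy² − (Σy)² = 113687 − 112225 = 1462
r = -1584 / √(2460 × 1462) = -1584 / 1896.4493 ≈ -0.8352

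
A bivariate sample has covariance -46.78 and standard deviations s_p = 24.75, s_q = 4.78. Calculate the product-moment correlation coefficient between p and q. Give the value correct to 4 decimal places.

r = Cov(p,q) / (s_p · s_q) = -46.78 / (24.75 × 4.78)
  = -46.78 / 118.3050 ≈ -0.3954

-0.3954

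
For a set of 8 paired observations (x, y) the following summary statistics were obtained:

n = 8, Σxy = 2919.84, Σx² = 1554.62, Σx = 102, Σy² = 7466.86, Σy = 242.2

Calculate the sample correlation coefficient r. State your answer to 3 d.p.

r = (nΣxy − ΣxΣy) / √[(nΣx² − (Σx)²)(nΣy² − (Σy)²)]
Numerator: 8×2919.84 − 102×242.2 = -1345.68
Denominator: √[(12436.96 − 10404)(59734.88 − 58660.84)] = √[2032.96 × 1074.04] = 1477.6604
r = -1345.68 / 1477.6604 ≈ -0.911

-0.911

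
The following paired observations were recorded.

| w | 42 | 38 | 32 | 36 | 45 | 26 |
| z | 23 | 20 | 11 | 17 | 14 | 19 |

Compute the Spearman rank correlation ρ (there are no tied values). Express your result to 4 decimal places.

0.2000

Rank w: 5, 4, 2, 3, 6, 1
Rank z: 6, 5, 1, 3, 2, 4
d = rank(w) − rank(z): -1, -1, 1, 0, 4, -3; Σd² = 28
ρ = 1 − 6Σd² / [n(n²−1)] = 1 − 6×28 / (6×35) = 1 − 168/210 ≈ 0.2000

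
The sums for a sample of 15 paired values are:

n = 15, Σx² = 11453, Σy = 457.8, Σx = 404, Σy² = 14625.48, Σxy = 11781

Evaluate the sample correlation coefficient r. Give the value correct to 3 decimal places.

r = (nΣxy − ΣxΣy) / √[(nΣx² − (Σx)²)(nΣy² − (Σy)²)]
Numerator: 15×11781 − 404×457.8 = -8236.2
Denominator: √[(171795 − 163216)(219382.2 − 209580.84)] = √[8579 × 9801.36] = 9169.8346
r = -8236.2 / 9169.8346 ≈ -0.898

-0.898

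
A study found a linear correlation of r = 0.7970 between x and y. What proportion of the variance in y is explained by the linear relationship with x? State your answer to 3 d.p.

0.635

r² = (0.7970)² = 0.635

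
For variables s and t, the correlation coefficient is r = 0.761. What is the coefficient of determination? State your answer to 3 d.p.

0.579

r² = (0.761)² = 0.579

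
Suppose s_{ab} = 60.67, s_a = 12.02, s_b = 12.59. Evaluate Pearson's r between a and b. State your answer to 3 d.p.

0.401

r = Cov(a,b) / (s_a · s_b) = 60.67 / (12.02 × 12.59)
  = 60.67 / 151.3318 ≈ 0.401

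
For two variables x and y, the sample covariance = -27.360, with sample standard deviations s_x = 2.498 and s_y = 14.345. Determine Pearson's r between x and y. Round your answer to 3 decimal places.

r = Cov(x,y) / (s_x · s_y) = -27.360 / (2.498 × 14.345)
  = -27.360 / 35.8338 ≈ -0.764

-0.764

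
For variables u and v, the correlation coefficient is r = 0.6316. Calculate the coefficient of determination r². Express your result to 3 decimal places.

r² = (0.6316)² = 0.399

0.399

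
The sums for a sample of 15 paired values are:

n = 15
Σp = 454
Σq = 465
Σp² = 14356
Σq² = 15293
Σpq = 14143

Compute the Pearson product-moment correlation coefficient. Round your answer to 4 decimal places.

0.0939

r = (nΣpq − ΣpΣq) / √[(nΣp² − (Σp)²)(nΣq² − (Σq)²)]
Numerator: 15×14143 − 454×465 = 1035
Denominator: √[(215340 − 206116)(229395 − 216225)] = √[9224 × 13170] = 11021.8002
r = 1035 / 11021.8002 ≈ 0.0939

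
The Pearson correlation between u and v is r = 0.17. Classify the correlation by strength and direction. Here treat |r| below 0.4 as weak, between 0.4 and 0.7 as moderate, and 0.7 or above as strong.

weak positive

r = 0.17 > 0 so the relationship is positive.
|r| = 0.17, which falls in the weak range.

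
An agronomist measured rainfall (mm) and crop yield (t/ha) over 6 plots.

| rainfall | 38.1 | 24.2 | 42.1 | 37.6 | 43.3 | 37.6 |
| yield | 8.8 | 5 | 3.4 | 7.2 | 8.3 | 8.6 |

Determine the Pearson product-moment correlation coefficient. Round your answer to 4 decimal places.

n = 6, Σx = 222.9, Σy = 41.3, Σx² = 8512.07, Σy² = 308.69, Σxy = 1552.89
nΣxy − ΣxΣy = 9317.34 − 9205.77 = 111.57
nΣx² − (Σx)² = 51072.42 − 49684.41 = 1388.01; nΣy² − (Σy)² = 1852.14 − 1705.69 = 146.45
r = 111.57 / √(1388.01 × 146.45) = 111.57 / 450.8593 ≈ 0.2475

0.2475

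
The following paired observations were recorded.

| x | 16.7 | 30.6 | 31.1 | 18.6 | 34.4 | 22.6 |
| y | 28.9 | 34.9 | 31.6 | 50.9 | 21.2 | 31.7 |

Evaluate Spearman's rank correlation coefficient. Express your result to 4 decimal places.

-0.3714

Rank x: 1, 4, 5, 2, 6, 3
Rank y: 2, 5, 3, 6, 1, 4
d = rank(x) − rank(y): -1, -1, 2, -4, 5, -1; Σd² = 48
ρ = 1 − 6Σd² / [n(n²−1)] = 1 − 6×48 / (6×35) = 1 − 288/210 ≈ -0.3714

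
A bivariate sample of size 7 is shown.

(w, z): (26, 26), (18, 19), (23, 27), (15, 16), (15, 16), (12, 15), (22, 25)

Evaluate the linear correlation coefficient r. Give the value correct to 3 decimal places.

0.960

n = 7, Σw = 131, Σz = 144, Σw² = 2607, Σz² = 3128, Σwz = 2849
nΣwz − ΣwΣz = 19943 − 18864 = 1079
nΣw² − (Σw)² = 18249 − 17161 = 1088; nΣz² − (Σz)² = 21896 − 20736 = 1160
r = 1079 / √(1088 × 1160) = 1079 / 1123.4233 ≈ 0.960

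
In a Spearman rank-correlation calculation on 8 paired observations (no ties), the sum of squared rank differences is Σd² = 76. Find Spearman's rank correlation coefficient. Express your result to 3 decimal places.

0.095

ρ = 1 − 6Σd² / [n(n²−1)] = 1 − 6×76 / (8×63)
  = 1 − 456/504 = 1 − 0.9048 ≈ 0.095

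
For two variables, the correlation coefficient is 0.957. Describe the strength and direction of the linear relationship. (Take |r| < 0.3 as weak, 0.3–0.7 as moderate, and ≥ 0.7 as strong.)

strong positive

r = 0.957 > 0 so the relationship is positive.
|r| = 0.957, which falls in the strong range.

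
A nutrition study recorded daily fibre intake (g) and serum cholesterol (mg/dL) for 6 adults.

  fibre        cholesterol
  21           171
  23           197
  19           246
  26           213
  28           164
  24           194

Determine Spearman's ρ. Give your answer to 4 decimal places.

Rank fibre: 2, 3, 1, 5, 6, 4
Rank cholesterol: 2, 4, 6, 5, 1, 3
d = rank(fibre) − rank(cholesterol): 0, -1, -5, 0, 5, 1; Σd² = 52
ρ = 1 − 6Σd² / [n(n²−1)] = 1 − 6×52 / (6×35) = 1 − 312/210 ≈ -0.4857

-0.4857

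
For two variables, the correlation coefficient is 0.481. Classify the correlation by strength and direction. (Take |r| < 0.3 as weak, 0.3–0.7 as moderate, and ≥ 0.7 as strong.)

moderate positive

r = 0.481 > 0 so the relationship is positive.
|r| = 0.481, which falls in the moderate range.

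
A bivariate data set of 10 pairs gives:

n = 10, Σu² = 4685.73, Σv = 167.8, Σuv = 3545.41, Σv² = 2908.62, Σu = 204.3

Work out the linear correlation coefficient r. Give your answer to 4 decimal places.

r = (nΣuv − ΣuΣv) / √[(nΣu² − (Σu)²)(nΣv² − (Σv)²)]
Numerator: 10×3545.41 − 204.3×167.8 = 1172.56
Denominator: √[(46857.3 − 41738.49)(29086.2 − 28156.84)] = √[5118.81 × 929.36] = 2181.1046
r = 1172.56 / 2181.1046 ≈ 0.5376

0.5376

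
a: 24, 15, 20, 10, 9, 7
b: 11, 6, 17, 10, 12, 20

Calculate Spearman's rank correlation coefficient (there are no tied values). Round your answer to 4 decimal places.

-0.3714

Rank a: 6, 4, 5, 3, 2, 1
Rank b: 3, 1, 5, 2, 4, 6
d = rank(a) − rank(b): 3, 3, 0, 1, -2, -5; Σd² = 48
ρ = 1 − 6Σd² / [n(n²−1)] = 1 − 6×48 / (6×35) = 1 − 288/210 ≈ -0.3714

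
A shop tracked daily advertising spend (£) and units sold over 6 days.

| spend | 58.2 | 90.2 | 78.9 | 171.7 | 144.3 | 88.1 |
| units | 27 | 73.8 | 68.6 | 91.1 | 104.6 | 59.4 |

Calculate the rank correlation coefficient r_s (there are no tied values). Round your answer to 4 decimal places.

0.8857

Rank spend: 1, 4, 2, 6, 5, 3
Rank units: 1, 4, 3, 5, 6, 2
d = rank(spend) − rank(units): 0, 0, -1, 1, -1, 1; Σd² = 4
ρ = 1 − 6Σd² / [n(n²−1)] = 1 − 6×4 / (6×35) = 1 − 24/210 ≈ 0.8857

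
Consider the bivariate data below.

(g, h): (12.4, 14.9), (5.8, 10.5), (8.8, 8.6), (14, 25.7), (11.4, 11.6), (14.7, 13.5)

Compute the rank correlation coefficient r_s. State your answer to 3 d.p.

0.771

Rank g: 4, 1, 2, 5, 3, 6
Rank h: 5, 2, 1, 6, 3, 4
d = rank(g) − rank(h): -1, -1, 1, -1, 0, 2; Σd² = 8
ρ = 1 − 6Σd² / [n(n²−1)] = 1 − 6×8 / (6×35) = 1 − 48/210 ≈ 0.771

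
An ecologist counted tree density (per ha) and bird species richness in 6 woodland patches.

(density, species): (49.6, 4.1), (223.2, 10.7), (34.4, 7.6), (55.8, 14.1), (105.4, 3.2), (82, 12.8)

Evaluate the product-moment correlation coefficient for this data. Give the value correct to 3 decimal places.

0.135

n = 6, Σx = 550.4, Σy = 52.5, Σx² = 74408.56, Σy² = 561.95, Σxy = 5026.7
nΣxy − ΣxΣy = 30160.2 − 28896 = 1264.2
nΣx² − (Σx)² = 446451.36 − 302940.16 = 143511.2; nΣy² − (Σy)² = 3371.7 − 2756.25 = 615.45
r = 1264.2 / √(143511.2 × 615.45) = 1264.2 / 9398.0832 ≈ 0.135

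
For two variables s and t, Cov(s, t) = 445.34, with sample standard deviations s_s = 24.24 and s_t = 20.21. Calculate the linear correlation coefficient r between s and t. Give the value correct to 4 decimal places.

0.9091

r = Cov(s,t) / (s_s · s_t) = 445.34 / (24.24 × 20.21)
  = 445.34 / 489.8904 ≈ 0.9091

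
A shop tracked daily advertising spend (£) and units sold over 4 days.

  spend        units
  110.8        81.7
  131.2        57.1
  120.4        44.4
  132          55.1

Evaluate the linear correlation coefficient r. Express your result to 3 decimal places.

n = 4, Σx = 494.4, Σy = 238.3, Σx² = 61410.24, Σy² = 14942.67, Σxy = 29162.84
nΣxy − ΣxΣy = 116651.36 − 117815.52 = -1164.16
nΣx² − (Σx)² = 245640.96 − 244431.36 = 1209.6; nΣy² − (Σy)² = 59770.68 − 56786.89 = 2983.79
r = -1164.16 / √(1209.6 × 2983.79) = -1164.16 / 1899.7875 ≈ -0.613

-0.613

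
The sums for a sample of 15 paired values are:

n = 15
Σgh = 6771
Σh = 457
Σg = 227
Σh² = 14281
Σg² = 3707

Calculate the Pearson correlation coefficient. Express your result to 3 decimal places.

r = (nΣgh − ΣgΣh) / √[(nΣg² − (Σg)²)(nΣh² − (Σh)²)]
Numerator: 15×6771 − 227×457 = -2174
Denominator: √[(55605 − 51529)(214215 − 208849)] = √[4076 × 5366] = 4676.7313
r = -2174 / 4676.7313 ≈ -0.465

-0.465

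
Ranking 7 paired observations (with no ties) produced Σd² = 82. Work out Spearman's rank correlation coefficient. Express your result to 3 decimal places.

-0.464

ρ = 1 − 6Σd² / [n(n²−1)] = 1 − 6×82 / (7×48)
  = 1 − 492/336 = 1 − 1.4643 ≈ -0.464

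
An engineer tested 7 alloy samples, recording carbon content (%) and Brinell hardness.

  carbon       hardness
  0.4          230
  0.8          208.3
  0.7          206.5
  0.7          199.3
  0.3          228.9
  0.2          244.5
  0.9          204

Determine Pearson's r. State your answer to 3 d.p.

-0.931

n = 7, Σx = 4, Σy = 1521.5, Σx² = 2.72, Σy² = 332443.09, Σxy = 843.87
nΣxy − ΣxΣy = 5907.09 − 6086 = -178.91
nΣx² − (Σx)² = 19.04 − 16 = 3.04; nΣy² − (Σy)² = 2327101.63 − 2314962.25 = 12139.38
r = -178.91 / √(3.04 × 12139.38) = -178.91 / 192.1034 ≈ -0.931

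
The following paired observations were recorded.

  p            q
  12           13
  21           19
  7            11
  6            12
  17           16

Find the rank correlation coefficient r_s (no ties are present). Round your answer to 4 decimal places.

0.9000

Rank p: 3, 5, 2, 1, 4
Rank q: 3, 5, 1, 2, 4
d = rank(p) − rank(q): 0, 0, 1, -1, 0; Σd² = 2
ρ = 1 − 6Σd² / [n(n²−1)] = 1 − 6×2 / (5×24) = 1 − 12/120 ≈ 0.9000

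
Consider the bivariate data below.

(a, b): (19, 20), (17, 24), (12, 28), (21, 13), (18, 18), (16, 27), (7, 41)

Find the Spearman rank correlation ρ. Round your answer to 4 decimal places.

Rank a: 6, 4, 2, 7, 5, 3, 1
Rank b: 3, 4, 6, 1, 2, 5, 7
d = rank(a) − rank(b): 3, 0, -4, 6, 3, -2, -6; Σd² = 110
ρ = 1 − 6Σd² / [n(n²−1)] = 1 − 6×110 / (7×48) = 1 − 660/336 ≈ -0.9643

-0.9643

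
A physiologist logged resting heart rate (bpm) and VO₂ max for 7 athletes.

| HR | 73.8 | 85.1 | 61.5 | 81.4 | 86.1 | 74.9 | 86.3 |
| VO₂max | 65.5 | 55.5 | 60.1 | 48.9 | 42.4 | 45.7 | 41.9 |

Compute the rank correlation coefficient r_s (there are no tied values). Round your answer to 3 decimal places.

-0.821

Rank HR: 2, 5, 1, 4, 6, 3, 7
Rank VO₂max: 7, 5, 6, 4, 2, 3, 1
d = rank(HR) − rank(VO₂max): -5, 0, -5, 0, 4, 0, 6; Σd² = 102
ρ = 1 − 6Σd² / [n(n²−1)] = 1 − 6×102 / (7×48) = 1 − 612/336 ≈ -0.821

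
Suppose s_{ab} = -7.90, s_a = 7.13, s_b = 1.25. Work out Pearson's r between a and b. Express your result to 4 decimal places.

r = Cov(a,b) / (s_a · s_b) = -7.90 / (7.13 × 1.25)
  = -7.90 / 8.9125 ≈ -0.8864

-0.8864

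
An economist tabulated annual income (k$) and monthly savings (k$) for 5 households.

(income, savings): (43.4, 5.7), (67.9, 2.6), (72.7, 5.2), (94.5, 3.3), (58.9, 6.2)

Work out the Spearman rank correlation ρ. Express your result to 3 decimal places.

Rank income: 1, 3, 4, 5, 2
Rank savings: 4, 1, 3, 2, 5
d = rank(income) − rank(savings): -3, 2, 1, 3, -3; Σd² = 32
ρ = 1 − 6Σd² / [n(n²−1)] = 1 − 6×32 / (5×24) = 1 − 192/120 ≈ -0.600

-0.600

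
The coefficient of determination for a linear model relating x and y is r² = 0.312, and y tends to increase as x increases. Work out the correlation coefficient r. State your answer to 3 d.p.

0.559

|r| = √0.312 = 0.559
The association is positive, so r = 0.559.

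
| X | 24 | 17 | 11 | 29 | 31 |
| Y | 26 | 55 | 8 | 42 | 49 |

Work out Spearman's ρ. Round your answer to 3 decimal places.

Rank X: 3, 2, 1, 4, 5
Rank Y: 2, 5, 1, 3, 4
d = rank(X) − rank(Y): 1, -3, 0, 1, 1; Σd² = 12
ρ = 1 − 6Σd² / [n(n²−1)] = 1 − 6×12 / (5×24) = 1 − 72/120 ≈ 0.400

0.400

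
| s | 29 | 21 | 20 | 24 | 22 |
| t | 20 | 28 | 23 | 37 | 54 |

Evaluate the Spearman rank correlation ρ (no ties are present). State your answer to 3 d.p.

Rank s: 5, 2, 1, 4, 3
Rank t: 1, 3, 2, 4, 5
d = rank(s) − rank(t): 4, -1, -1, 0, -2; Σd² = 22
ρ = 1 − 6Σd² / [n(n²−1)] = 1 − 6×22 / (5×24) = 1 − 132/120 ≈ -0.100

-0.100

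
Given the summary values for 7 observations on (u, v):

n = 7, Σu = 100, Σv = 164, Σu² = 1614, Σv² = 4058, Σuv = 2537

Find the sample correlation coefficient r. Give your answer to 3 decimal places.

r = (nΣuv − ΣuΣv) / √[(nΣu² − (Σu)²)(nΣv² − (Σv)²)]
Numerator: 7×2537 − 100×164 = 1359
Denominator: √[(11298 − 10000)(28406 − 26896)] = √[1298 × 1510] = 1399.9929
r = 1359 / 1399.9929 ≈ 0.971

0.971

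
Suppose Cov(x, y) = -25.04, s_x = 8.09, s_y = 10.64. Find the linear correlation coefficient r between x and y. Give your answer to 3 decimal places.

r = Cov(x,y) / (s_x · s_y) = -25.04 / (8.09 × 10.64)
  = -25.04 / 86.0776 ≈ -0.291

-0.291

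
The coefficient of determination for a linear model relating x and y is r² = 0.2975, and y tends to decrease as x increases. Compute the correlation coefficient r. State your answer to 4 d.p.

-0.5454

|r| = √0.2975 = 0.5454
The association is negative, so r = −0.5454.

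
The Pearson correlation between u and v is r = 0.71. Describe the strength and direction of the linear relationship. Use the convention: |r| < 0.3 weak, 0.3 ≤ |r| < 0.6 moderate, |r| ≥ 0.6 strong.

strong positive

r = 0.71 > 0 so the relationship is positive.
|r| = 0.71, which falls in the strong range.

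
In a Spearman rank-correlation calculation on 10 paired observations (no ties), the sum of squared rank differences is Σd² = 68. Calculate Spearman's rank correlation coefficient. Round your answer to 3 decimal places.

ρ = 1 − 6Σd² / [n(n²−1)] = 1 − 6×68 / (10×99)
  = 1 − 408/990 = 1 − 0.4121 ≈ 0.588

0.588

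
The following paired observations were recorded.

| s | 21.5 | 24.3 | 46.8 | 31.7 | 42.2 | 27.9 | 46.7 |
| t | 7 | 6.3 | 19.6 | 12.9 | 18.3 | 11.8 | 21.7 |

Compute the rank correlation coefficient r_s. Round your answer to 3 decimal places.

Rank s: 1, 2, 7, 4, 5, 3, 6
Rank t: 2, 1, 6, 4, 5, 3, 7
d = rank(s) − rank(t): -1, 1, 1, 0, 0, 0, -1; Σd² = 4
ρ = 1 − 6Σd² / [n(n²−1)] = 1 − 6×4 / (7×48) = 1 − 24/336 ≈ 0.929

0.929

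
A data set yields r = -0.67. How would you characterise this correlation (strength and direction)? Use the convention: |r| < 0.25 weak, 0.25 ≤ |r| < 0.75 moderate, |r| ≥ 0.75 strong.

r = -0.67 < 0 so the relationship is negative.
|r| = 0.67, which falls in the moderate range.

moderate negative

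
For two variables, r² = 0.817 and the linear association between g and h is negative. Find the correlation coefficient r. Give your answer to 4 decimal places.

-0.9039

|r| = √0.817 = 0.9039
The association is negative, so r = −0.9039.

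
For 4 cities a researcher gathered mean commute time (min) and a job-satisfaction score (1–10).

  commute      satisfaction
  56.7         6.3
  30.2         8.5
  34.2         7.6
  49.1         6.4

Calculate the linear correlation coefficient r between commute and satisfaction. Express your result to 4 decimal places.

-0.9536

n = 4, Σx = 170.2, Σy = 28.8, Σx² = 7707.38, Σy² = 210.66, Σxy = 1188.07
nΣxy − ΣxΣy = 4752.28 − 4901.76 = -149.48
nΣx² − (Σx)² = 30829.52 − 28968.04 = 1861.48; nΣy² − (Σy)² = 842.64 − 829.44 = 13.2
r = -149.48 / √(1861.48 × 13.2) = -149.48 / 156.7531 ≈ -0.9536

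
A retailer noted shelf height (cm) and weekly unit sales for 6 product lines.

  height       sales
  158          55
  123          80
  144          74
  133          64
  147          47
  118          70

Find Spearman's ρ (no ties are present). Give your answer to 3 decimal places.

Rank height: 6, 2, 4, 3, 5, 1
Rank sales: 2, 6, 5, 3, 1, 4
d = rank(height) − rank(sales): 4, -4, -1, 0, 4, -3; Σd² = 58
ρ = 1 − 6Σd² / [n(n²−1)] = 1 − 6×58 / (6×35) = 1 − 348/210 ≈ -0.657

-0.657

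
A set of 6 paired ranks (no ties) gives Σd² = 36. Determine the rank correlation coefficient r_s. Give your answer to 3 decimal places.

-0.029

ρ = 1 − 6Σd² / [n(n²−1)] = 1 − 6×36 / (6×35)
  = 1 − 216/210 = 1 − 1.0286 ≈ -0.029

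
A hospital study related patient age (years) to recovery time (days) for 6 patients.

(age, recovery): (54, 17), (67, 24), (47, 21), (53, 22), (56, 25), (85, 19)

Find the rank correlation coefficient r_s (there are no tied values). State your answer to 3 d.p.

0.086

Rank age: 3, 5, 1, 2, 4, 6
Rank recovery: 1, 5, 3, 4, 6, 2
d = rank(age) − rank(recovery): 2, 0, -2, -2, -2, 4; Σd² = 32
ρ = 1 − 6Σd² / [n(n²−1)] = 1 − 6×32 / (6×35) = 1 − 192/210 ≈ 0.086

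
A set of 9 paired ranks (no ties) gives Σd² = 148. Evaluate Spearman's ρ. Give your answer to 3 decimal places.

-0.233

ρ = 1 − 6Σd² / [n(n²−1)] = 1 − 6×148 / (9×80)
  = 1 − 888/720 = 1 − 1.2333 ≈ -0.233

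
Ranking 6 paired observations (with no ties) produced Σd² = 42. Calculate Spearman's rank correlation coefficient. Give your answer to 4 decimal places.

ρ = 1 − 6Σd² / [n(n²−1)] = 1 − 6×42 / (6×35)
  = 1 − 252/210 = 1 − 1.20000 ≈ -0.2000

-0.2000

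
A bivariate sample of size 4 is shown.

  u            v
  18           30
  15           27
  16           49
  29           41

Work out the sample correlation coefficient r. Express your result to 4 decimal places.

0.2621

n = 4, Σu = 78, Σv = 147, Σu² = 1646, Σv² = 5711, Σuv = 2918
nΣuv − ΣuΣv = 11672 − 11466 = 206
nΣu² − (Σu)² = 6584 − 6084 = 500; nΣv² − (Σv)² = 22844 − 21609 = 1235
r = 206 / √(500 × 1235) = 206 / 785.8117 ≈ 0.2621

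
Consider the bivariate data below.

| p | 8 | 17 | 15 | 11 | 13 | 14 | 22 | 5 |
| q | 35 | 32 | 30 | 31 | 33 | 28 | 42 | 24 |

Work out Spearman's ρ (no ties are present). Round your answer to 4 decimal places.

Rank p: 2, 7, 6, 3, 4, 5, 8, 1
Rank q: 7, 5, 3, 4, 6, 2, 8, 1
d = rank(p) − rank(q): -5, 2, 3, -1, -2, 3, 0, 0; Σd² = 52
ρ = 1 − 6Σd² / [n(n²−1)] = 1 − 6×52 / (8×63) = 1 − 312/504 ≈ 0.3810

0.3810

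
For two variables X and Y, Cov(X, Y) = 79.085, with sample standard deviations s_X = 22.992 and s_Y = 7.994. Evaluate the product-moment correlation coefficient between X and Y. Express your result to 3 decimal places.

r = Cov(X,Y) / (s_X · s_Y) = 79.085 / (22.992 × 7.994)
  = 79.085 / 183.7980 ≈ 0.430

0.430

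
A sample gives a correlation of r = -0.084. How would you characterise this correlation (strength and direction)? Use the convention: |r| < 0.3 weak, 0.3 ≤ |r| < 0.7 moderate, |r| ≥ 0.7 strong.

weak negative

r = -0.084 < 0 so the relationship is negative.
|r| = 0.084, which falls in the weak range.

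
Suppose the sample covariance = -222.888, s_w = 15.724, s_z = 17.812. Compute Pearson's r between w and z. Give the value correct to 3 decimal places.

r = Cov(w,z) / (s_w · s_z) = -222.888 / (15.724 × 17.812)
  = -222.888 / 280.0759 ≈ -0.796

-0.796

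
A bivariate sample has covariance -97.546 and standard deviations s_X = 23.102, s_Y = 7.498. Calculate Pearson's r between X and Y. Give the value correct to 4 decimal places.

-0.5631

r = Cov(X,Y) / (s_X · s_Y) = -97.546 / (23.102 × 7.498)
  = -97.546 / 173.2188 ≈ -0.5631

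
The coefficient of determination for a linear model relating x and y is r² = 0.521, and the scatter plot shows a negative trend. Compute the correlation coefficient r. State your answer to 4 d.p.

-0.7218

|r| = √0.521 = 0.7218
The association is negative, so r = −0.7218.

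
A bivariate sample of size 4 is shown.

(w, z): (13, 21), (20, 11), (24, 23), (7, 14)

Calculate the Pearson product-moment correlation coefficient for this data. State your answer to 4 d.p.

n = 4, Σw = 64, Σz = 69, Σw² = 1194, Σz² = 1287, Σwz = 1143
nΣwz − ΣwΣz = 4572 − 4416 = 156
nΣw² − (Σw)² = 4776 − 4096 = 680; nΣz² − (Σz)² = 5148 − 4761 = 387
r = 156 / √(680 × 387) = 156 / 512.9912 ≈ 0.3041

0.3041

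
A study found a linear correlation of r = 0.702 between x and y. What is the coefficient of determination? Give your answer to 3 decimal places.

0.493

r² = (0.702)² = 0.493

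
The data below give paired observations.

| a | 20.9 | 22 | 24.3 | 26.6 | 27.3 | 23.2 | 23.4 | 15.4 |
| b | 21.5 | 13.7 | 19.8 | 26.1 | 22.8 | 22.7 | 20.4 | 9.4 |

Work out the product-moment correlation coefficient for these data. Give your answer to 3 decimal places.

0.837

n = 8, Σa = 183.1, Σb = 156.4, Σa² = 4287.11, Σb² = 3262.84, Σab = 3697.35
nΣab − ΣaΣb = 29578.8 − 28636.84 = 941.96
nΣa² − (Σa)² = 34296.88 − 33525.61 = 771.27; nΣb² − (Σb)² = 26102.72 − 24460.96 = 1641.76
r = 941.96 / √(771.27 × 1641.76) = 941.96 / 1125.2734 ≈ 0.837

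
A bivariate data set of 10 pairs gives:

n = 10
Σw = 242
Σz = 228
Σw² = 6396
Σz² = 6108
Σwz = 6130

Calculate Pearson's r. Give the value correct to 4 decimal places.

0.8741

r = (nΣwz − ΣwΣz) / √[(nΣw² − (Σw)²)(nΣz² − (Σz)²)]
Numerator: 10×6130 − 242×228 = 6124
Denominator: √[(63960 − 58564)(61080 − 51984)] = √[5396 × 9096] = 7005.8558
r = 6124 / 7005.8558 ≈ 0.8741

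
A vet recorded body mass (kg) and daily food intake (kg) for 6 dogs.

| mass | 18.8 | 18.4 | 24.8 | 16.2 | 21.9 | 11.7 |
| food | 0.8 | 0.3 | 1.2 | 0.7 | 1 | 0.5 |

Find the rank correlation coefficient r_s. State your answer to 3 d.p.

Rank mass: 4, 3, 6, 2, 5, 1
Rank food: 4, 1, 6, 3, 5, 2
d = rank(mass) − rank(food): 0, 2, 0, -1, 0, -1; Σd² = 6
ρ = 1 − 6Σd² / [n(n²−1)] = 1 − 6×6 / (6×35) = 1 − 36/210 ≈ 0.829

0.829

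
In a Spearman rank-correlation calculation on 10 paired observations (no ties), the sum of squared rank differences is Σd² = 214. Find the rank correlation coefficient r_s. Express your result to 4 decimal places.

-0.2970

ρ = 1 − 6Σd² / [n(n²−1)] = 1 − 6×214 / (10×99)
  = 1 − 1284/990 = 1 − 1.29697 ≈ -0.2970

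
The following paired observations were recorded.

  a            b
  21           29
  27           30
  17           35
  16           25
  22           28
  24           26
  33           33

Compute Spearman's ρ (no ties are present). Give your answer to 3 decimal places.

Rank a: 3, 6, 2, 1, 4, 5, 7
Rank b: 4, 5, 7, 1, 3, 2, 6
d = rank(a) − rank(b): -1, 1, -5, 0, 1, 3, 1; Σd² = 38
ρ = 1 − 6Σd² / [n(n²−1)] = 1 − 6×38 / (7×48) = 1 − 228/336 ≈ 0.321

0.321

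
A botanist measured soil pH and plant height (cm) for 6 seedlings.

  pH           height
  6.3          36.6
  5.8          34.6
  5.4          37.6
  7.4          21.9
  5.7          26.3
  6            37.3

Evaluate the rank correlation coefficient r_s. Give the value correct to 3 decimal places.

-0.486

Rank pH: 5, 3, 1, 6, 2, 4
Rank height: 4, 3, 6, 1, 2, 5
d = rank(pH) − rank(height): 1, 0, -5, 5, 0, -1; Σd² = 52
ρ = 1 − 6Σd² / [n(n²−1)] = 1 − 6×52 / (6×35) = 1 − 312/210 ≈ -0.486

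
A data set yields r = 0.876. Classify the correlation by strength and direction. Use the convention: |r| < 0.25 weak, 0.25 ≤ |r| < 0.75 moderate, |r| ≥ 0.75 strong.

r = 0.876 > 0 so the relationship is positive.
|r| = 0.876, which falls in the strong range.

strong positive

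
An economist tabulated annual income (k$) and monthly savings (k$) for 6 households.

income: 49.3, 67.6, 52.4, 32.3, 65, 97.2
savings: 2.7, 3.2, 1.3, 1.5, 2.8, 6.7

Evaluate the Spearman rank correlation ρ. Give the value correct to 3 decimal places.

0.829

Rank income: 2, 5, 3, 1, 4, 6
Rank savings: 3, 5, 1, 2, 4, 6
d = rank(income) − rank(savings): -1, 0, 2, -1, 0, 0; Σd² = 6
ρ = 1 − 6Σd² / [n(n²−1)] = 1 − 6×6 / (6×35) = 1 − 36/210 ≈ 0.829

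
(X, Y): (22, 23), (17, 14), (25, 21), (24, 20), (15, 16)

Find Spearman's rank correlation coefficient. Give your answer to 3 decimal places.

0.600

Rank X: 3, 2, 5, 4, 1
Rank Y: 5, 1, 4, 3, 2
d = rank(X) − rank(Y): -2, 1, 1, 1, -1; Σd² = 8
ρ = 1 − 6Σd² / [n(n²−1)] = 1 − 6×8 / (5×24) = 1 − 48/120 ≈ 0.600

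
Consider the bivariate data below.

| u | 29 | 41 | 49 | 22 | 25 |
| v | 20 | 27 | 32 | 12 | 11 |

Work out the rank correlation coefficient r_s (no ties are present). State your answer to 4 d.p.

0.9000

Rank u: 3, 4, 5, 1, 2
Rank v: 3, 4, 5, 2, 1
d = rank(u) − rank(v): 0, 0, 0, -1, 1; Σd² = 2
ρ = 1 − 6Σd² / [n(n²−1)] = 1 − 6×2 / (5×24) = 1 − 12/120 ≈ 0.9000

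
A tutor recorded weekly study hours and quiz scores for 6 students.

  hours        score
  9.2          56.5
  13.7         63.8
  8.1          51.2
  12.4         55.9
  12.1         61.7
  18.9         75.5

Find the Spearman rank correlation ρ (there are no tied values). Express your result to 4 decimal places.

0.8286

Rank hours: 2, 5, 1, 4, 3, 6
Rank score: 3, 5, 1, 2, 4, 6
d = rank(hours) − rank(score): -1, 0, 0, 2, -1, 0; Σd² = 6
ρ = 1 − 6Σd² / [n(n²−1)] = 1 − 6×6 / (6×35) = 1 − 36/210 ≈ 0.8286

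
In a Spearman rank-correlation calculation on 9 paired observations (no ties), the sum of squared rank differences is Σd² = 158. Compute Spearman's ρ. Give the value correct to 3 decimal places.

ρ = 1 − 6Σd² / [n(n²−1)] = 1 − 6×158 / (9×80)
  = 1 − 948/720 = 1 − 1.3167 ≈ -0.317

-0.317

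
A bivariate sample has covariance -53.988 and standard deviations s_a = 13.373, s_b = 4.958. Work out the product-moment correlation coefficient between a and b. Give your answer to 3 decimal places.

-0.814

r = Cov(a,b) / (s_a · s_b) = -53.988 / (13.373 × 4.958)
  = -53.988 / 66.3033 ≈ -0.814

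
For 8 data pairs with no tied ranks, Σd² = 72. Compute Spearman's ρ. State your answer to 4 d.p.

ρ = 1 − 6Σd² / [n(n²−1)] = 1 − 6×72 / (8×63)
  = 1 − 432/504 = 1 − 0.85714 ≈ 0.1429

0.1429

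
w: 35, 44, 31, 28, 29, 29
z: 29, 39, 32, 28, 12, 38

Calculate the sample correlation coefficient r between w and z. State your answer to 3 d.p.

0.479

n = 6, Σw = 196, Σz = 178, Σw² = 6588, Σz² = 5758, Σwz = 5957
nΣwz − ΣwΣz = 35742 − 34888 = 854
nΣw² − (Σw)² = 39528 − 38416 = 1112; nΣz² − (Σz)² = 34548 − 31684 = 2864
r = 854 / √(1112 × 2864) = 854 / 1784.5918 ≈ 0.479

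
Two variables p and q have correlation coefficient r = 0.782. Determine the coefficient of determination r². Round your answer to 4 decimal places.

0.6115

r² = (0.782)² = 0.6115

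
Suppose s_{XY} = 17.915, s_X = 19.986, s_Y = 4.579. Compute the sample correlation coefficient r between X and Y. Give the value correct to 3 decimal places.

r = Cov(X,Y) / (s_X · s_Y) = 17.915 / (19.986 × 4.579)
  = 17.915 / 91.5159 ≈ 0.196

0.196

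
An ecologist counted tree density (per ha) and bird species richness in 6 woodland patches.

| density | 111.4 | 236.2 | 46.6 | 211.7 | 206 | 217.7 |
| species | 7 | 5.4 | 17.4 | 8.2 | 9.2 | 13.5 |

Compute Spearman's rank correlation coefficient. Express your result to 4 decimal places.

Rank density: 2, 6, 1, 4, 3, 5
Rank species: 2, 1, 6, 3, 4, 5
d = rank(density) − rank(species): 0, 5, -5, 1, -1, 0; Σd² = 52
ρ = 1 − 6Σd² / [n(n²−1)] = 1 − 6×52 / (6×35) = 1 − 312/210 ≈ -0.4857

-0.4857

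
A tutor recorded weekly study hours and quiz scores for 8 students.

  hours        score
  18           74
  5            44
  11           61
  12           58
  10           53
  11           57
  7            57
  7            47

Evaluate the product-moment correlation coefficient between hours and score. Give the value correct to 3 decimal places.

0.922

n = 8, Σx = 81, Σy = 451, Σx² = 933, Σy² = 26013, Σxy = 4804
nΣxy − ΣxΣy = 38432 − 36531 = 1901
nΣx² − (Σx)² = 7464 − 6561 = 903; nΣy² − (Σy)² = 208104 − 203401 = 4703
r = 1901 / √(903 × 4703) = 1901 / 2060.7787 ≈ 0.922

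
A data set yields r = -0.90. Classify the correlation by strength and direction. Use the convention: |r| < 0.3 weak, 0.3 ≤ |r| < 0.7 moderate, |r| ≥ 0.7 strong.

strong negative

r = -0.90 < 0 so the relationship is negative.
|r| = 0.90, which falls in the strong range.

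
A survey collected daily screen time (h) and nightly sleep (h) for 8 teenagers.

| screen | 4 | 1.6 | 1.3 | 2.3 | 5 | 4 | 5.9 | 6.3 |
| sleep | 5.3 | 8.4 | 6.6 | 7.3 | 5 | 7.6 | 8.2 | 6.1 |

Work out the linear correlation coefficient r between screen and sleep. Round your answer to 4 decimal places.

-0.2857

n = 8, Σx = 30.4, Σy = 54.5, Σx² = 141.04, Σy² = 382.71, Σxy = 202.22
nΣxy − ΣxΣy = 1617.76 − 1656.8 = -39.04
nΣx² − (Σx)² = 1128.32 − 924.16 = 204.16; nΣy² − (Σy)² = 3061.68 − 2970.25 = 91.43
r = -39.04 / √(204.16 × 91.43) = -39.04 / 136.6248 ≈ -0.2857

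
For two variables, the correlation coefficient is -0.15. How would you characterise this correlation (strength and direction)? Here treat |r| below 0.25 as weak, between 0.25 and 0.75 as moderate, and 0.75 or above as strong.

weak negative

r = -0.15 < 0 so the relationship is negative.
|r| = 0.15, which falls in the weak range.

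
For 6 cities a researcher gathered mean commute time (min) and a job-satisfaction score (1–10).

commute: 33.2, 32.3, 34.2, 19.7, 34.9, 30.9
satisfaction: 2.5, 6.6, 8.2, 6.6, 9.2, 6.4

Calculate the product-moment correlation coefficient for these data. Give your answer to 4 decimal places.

n = 6, Σx = 185.2, Σy = 39.5, Σx² = 5876.08, Σy² = 286.21, Σxy = 1225.48
nΣxy − ΣxΣy = 7352.88 − 7315.4 = 37.48
nΣx² − (Σx)² = 35256.48 − 34299.04 = 957.44; nΣy² − (Σy)² = 1717.26 − 1560.25 = 157.01
r = 37.48 / √(957.44 × 157.01) = 37.48 / 387.7211 ≈ 0.0967

0.0967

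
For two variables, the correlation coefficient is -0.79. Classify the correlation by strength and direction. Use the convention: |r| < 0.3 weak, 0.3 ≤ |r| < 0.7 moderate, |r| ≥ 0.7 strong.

strong negative

r = -0.79 < 0 so the relationship is negative.
|r| = 0.79, which falls in the strong range.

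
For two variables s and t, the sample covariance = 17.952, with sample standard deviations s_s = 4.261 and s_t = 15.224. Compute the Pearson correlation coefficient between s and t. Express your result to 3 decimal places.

0.277

r = Cov(s,t) / (s_s · s_t) = 17.952 / (4.261 × 15.224)
  = 17.952 / 64.8695 ≈ 0.277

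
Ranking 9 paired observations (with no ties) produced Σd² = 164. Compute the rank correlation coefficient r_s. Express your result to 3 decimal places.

ρ = 1 − 6Σd² / [n(n²−1)] = 1 − 6×164 / (9×80)
  = 1 − 984/720 = 1 − 1.3667 ≈ -0.367

-0.367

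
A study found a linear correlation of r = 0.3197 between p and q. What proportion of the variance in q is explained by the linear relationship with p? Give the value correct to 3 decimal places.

0.102

r² = (0.3197)² = 0.102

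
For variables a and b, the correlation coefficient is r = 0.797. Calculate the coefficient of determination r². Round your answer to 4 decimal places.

r² = (0.797)² = 0.6352

0.6352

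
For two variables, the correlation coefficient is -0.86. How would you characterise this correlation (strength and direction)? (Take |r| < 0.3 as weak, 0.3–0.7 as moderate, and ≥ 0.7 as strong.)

r = -0.86 < 0 so the relationship is negative.
|r| = 0.86, which falls in the strong range.

strong negative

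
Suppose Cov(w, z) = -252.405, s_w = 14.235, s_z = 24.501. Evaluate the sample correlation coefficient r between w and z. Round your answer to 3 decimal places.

r = Cov(w,z) / (s_w · s_z) = -252.405 / (14.235 × 24.501)
  = -252.405 / 348.7717 ≈ -0.724

-0.724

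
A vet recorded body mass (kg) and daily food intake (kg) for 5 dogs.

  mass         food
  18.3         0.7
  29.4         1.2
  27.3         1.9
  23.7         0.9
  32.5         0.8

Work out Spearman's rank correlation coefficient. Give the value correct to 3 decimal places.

Rank mass: 1, 4, 3, 2, 5
Rank food: 1, 4, 5, 3, 2
d = rank(mass) − rank(food): 0, 0, -2, -1, 3; Σd² = 14
ρ = 1 − 6Σd² / [n(n²−1)] = 1 − 6×14 / (5×24) = 1 − 84/120 ≈ 0.300

0.300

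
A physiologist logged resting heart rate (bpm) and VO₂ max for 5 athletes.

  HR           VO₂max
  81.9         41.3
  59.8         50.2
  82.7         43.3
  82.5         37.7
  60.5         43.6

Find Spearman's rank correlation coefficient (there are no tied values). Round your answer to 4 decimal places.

Rank HR: 3, 1, 5, 4, 2
Rank VO₂max: 2, 5, 3, 1, 4
d = rank(HR) − rank(VO₂max): 1, -4, 2, 3, -2; Σd² = 34
ρ = 1 − 6Σd² / [n(n²−1)] = 1 − 6×34 / (5×24) = 1 − 204/120 ≈ -0.7000

-0.7000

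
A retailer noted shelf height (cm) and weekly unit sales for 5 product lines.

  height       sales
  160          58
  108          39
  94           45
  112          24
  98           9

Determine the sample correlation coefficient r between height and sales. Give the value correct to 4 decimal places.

n = 5, Σx = 572, Σy = 175, Σx² = 68248, Σy² = 7567, Σxy = 21292
nΣxy − ΣxΣy = 106460 − 100100 = 6360
nΣx² − (Σx)² = 341240 − 327184 = 14056; nΣy² − (Σy)² = 37835 − 30625 = 7210
r = 6360 / √(14056 × 7210) = 6360 / 10066.9638 ≈ 0.6318

0.6318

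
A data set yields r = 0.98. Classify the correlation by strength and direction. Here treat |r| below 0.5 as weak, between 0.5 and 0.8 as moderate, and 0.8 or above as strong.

r = 0.98 > 0 so the relationship is positive.
|r| = 0.98, which falls in the strong range.

strong positive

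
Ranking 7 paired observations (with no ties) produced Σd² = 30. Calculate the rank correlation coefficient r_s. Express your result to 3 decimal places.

ρ = 1 − 6Σd² / [n(n²−1)] = 1 − 6×30 / (7×48)
  = 1 − 180/336 = 1 − 0.5357 ≈ 0.464

0.464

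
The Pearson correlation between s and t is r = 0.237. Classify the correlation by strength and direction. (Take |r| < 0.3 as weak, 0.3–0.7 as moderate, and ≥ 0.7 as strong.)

r = 0.237 > 0 so the relationship is positive.
|r| = 0.237, which falls in the weak range.

weak positive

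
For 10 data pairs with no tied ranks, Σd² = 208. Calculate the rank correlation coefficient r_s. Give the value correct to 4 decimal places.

ρ = 1 − 6Σd² / [n(n²−1)] = 1 − 6×208 / (10×99)
  = 1 − 1248/990 = 1 − 1.26061 ≈ -0.2606

-0.2606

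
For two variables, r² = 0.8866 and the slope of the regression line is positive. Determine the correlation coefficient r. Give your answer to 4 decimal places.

|r| = √0.8866 = 0.9416
The association is positive, so r = 0.9416.

0.9416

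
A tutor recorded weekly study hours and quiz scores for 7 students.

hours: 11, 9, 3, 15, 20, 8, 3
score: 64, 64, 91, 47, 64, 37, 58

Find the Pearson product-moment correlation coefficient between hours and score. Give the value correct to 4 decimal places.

-0.2900

n = 7, Σx = 69, Σy = 425, Σx² = 909, Σy² = 27511, Σxy = 4008
nΣxy − ΣxΣy = 28056 − 29325 = -1269
nΣx² − (Σx)² = 6363 − 4761 = 1602; nΣy² − (Σy)² = 192577 − 180625 = 11952
r = -1269 / √(1602 × 11952) = -1269 / 4375.7404 ≈ -0.2900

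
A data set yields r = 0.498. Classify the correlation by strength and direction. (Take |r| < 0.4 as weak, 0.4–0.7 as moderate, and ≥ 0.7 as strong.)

r = 0.498 > 0 so the relationship is positive.
|r| = 0.498, which falls in the moderate range.

moderate positive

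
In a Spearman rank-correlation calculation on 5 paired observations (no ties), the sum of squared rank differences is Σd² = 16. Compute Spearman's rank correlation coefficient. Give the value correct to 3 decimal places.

ρ = 1 − 6Σd² / [n(n²−1)] = 1 − 6×16 / (5×24)
  = 1 − 96/120 = 1 − 0.8000 ≈ 0.200

0.200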